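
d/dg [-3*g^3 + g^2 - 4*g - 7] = -9*g^2 + 2*g - 4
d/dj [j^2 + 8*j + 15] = 2*j + 8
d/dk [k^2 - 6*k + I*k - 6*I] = 2*k - 6 + I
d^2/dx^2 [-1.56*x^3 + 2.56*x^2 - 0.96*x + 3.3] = 5.12 - 9.36*x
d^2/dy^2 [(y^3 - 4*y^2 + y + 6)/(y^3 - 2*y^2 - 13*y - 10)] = 4*(-y^3 + 24*y^2 - 102*y + 182)/(y^6 - 9*y^5 - 3*y^4 + 153*y^3 + 30*y^2 - 900*y - 1000)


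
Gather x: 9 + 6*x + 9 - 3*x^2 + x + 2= -3*x^2 + 7*x + 20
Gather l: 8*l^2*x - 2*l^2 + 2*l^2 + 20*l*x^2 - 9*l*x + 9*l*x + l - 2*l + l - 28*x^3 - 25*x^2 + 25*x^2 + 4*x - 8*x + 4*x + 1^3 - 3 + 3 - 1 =8*l^2*x + 20*l*x^2 - 28*x^3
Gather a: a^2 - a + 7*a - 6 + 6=a^2 + 6*a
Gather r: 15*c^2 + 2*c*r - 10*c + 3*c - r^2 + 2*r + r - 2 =15*c^2 - 7*c - r^2 + r*(2*c + 3) - 2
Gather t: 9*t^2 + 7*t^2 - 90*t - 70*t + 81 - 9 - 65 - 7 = 16*t^2 - 160*t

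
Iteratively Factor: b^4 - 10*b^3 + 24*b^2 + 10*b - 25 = (b - 1)*(b^3 - 9*b^2 + 15*b + 25) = (b - 5)*(b - 1)*(b^2 - 4*b - 5) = (b - 5)*(b - 1)*(b + 1)*(b - 5)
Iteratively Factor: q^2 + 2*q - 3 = (q + 3)*(q - 1)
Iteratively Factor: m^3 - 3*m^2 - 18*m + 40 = (m + 4)*(m^2 - 7*m + 10) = (m - 2)*(m + 4)*(m - 5)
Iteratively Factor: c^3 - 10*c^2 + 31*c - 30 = (c - 2)*(c^2 - 8*c + 15) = (c - 3)*(c - 2)*(c - 5)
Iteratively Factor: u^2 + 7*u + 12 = (u + 3)*(u + 4)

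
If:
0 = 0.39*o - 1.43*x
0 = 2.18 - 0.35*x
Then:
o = 22.84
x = 6.23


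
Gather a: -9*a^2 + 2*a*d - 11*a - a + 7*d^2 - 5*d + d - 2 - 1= -9*a^2 + a*(2*d - 12) + 7*d^2 - 4*d - 3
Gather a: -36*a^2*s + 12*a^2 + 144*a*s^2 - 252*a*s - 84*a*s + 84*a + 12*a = a^2*(12 - 36*s) + a*(144*s^2 - 336*s + 96)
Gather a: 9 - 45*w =9 - 45*w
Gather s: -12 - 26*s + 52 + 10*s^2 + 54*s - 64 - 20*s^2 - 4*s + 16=-10*s^2 + 24*s - 8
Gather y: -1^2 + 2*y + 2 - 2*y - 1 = 0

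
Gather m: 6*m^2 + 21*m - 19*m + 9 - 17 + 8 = 6*m^2 + 2*m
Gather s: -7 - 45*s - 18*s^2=-18*s^2 - 45*s - 7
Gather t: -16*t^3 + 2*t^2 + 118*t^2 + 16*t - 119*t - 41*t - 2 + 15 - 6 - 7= -16*t^3 + 120*t^2 - 144*t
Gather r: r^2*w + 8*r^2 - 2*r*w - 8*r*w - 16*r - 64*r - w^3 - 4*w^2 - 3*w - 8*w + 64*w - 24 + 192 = r^2*(w + 8) + r*(-10*w - 80) - w^3 - 4*w^2 + 53*w + 168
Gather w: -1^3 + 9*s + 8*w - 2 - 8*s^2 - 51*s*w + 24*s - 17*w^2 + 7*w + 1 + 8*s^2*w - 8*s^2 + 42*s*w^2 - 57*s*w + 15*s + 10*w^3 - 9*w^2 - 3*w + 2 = -16*s^2 + 48*s + 10*w^3 + w^2*(42*s - 26) + w*(8*s^2 - 108*s + 12)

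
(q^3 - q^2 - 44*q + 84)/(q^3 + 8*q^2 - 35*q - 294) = (q - 2)/(q + 7)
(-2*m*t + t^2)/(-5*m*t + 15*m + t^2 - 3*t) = t*(2*m - t)/(5*m*t - 15*m - t^2 + 3*t)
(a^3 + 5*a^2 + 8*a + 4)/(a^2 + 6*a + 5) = (a^2 + 4*a + 4)/(a + 5)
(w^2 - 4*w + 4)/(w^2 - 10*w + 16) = (w - 2)/(w - 8)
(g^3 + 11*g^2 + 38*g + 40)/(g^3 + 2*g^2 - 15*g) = (g^2 + 6*g + 8)/(g*(g - 3))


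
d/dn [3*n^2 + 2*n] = 6*n + 2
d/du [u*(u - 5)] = 2*u - 5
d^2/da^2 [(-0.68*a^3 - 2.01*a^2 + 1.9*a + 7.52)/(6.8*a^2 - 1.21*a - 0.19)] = (2.8421709430404e-14*a^5 + 1.13686837721616e-13*a^4 + 138.887144*a^3 + 2069.829288*a^2 - 356.665848*a + 40.433002)/(314.432*a^6 - 167.8512*a^5 + 3.51084*a^4 + 7.608359*a^3 - 0.0980970000000001*a^2 - 0.131043*a - 0.006859)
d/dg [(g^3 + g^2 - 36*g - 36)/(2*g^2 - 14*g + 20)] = (g^4 - 14*g^3 + 59*g^2 + 92*g - 612)/(2*(g^4 - 14*g^3 + 69*g^2 - 140*g + 100))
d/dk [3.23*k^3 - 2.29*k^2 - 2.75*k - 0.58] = 9.69*k^2 - 4.58*k - 2.75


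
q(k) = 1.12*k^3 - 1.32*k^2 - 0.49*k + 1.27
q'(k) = 3.36*k^2 - 2.64*k - 0.49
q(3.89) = 45.32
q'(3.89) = 40.08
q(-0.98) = -0.57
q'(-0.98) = 5.32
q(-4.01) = -90.21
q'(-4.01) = 64.13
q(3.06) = 19.50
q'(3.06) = 22.89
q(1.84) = 2.88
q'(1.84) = 6.03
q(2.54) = 9.86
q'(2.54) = 14.48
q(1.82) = 2.76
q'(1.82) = 5.83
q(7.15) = 339.67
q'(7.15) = 152.41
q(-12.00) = -2118.29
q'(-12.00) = 515.03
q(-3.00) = -39.38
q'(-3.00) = 37.67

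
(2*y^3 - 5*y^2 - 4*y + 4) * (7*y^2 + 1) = 14*y^5 - 35*y^4 - 26*y^3 + 23*y^2 - 4*y + 4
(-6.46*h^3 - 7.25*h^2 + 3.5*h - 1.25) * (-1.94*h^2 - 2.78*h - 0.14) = 12.5324*h^5 + 32.0238*h^4 + 14.2694*h^3 - 6.29*h^2 + 2.985*h + 0.175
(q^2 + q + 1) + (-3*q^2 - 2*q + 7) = -2*q^2 - q + 8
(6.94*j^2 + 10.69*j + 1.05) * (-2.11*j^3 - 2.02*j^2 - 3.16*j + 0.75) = -14.6434*j^5 - 36.5747*j^4 - 45.7397*j^3 - 30.6964*j^2 + 4.6995*j + 0.7875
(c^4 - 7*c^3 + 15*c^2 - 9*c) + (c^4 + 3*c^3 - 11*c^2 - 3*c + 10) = 2*c^4 - 4*c^3 + 4*c^2 - 12*c + 10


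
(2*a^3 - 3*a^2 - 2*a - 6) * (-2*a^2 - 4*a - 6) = -4*a^5 - 2*a^4 + 4*a^3 + 38*a^2 + 36*a + 36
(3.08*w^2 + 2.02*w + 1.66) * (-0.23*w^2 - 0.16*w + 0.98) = -0.7084*w^4 - 0.9574*w^3 + 2.3134*w^2 + 1.714*w + 1.6268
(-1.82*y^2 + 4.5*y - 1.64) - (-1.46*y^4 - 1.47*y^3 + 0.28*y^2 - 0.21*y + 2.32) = 1.46*y^4 + 1.47*y^3 - 2.1*y^2 + 4.71*y - 3.96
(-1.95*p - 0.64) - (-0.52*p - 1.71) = 1.07 - 1.43*p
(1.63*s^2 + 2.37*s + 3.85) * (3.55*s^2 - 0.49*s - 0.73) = 5.7865*s^4 + 7.6148*s^3 + 11.3163*s^2 - 3.6166*s - 2.8105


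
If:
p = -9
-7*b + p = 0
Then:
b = -9/7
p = -9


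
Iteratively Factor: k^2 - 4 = (k - 2)*(k + 2)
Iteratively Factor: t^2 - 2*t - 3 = (t + 1)*(t - 3)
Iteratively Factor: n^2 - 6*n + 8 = (n - 2)*(n - 4)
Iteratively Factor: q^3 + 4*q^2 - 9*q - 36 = (q + 4)*(q^2 - 9) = (q - 3)*(q + 4)*(q + 3)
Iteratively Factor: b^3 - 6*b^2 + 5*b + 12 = (b + 1)*(b^2 - 7*b + 12) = (b - 3)*(b + 1)*(b - 4)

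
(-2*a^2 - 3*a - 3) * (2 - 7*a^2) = 14*a^4 + 21*a^3 + 17*a^2 - 6*a - 6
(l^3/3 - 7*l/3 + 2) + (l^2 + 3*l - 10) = l^3/3 + l^2 + 2*l/3 - 8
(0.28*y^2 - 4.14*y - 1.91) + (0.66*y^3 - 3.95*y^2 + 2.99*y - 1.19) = 0.66*y^3 - 3.67*y^2 - 1.15*y - 3.1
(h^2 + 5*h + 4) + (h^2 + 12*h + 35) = 2*h^2 + 17*h + 39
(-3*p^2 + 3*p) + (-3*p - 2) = -3*p^2 - 2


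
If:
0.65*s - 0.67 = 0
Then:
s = 1.03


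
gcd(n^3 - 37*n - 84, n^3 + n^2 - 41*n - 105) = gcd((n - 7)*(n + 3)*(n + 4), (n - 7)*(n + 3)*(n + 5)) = n^2 - 4*n - 21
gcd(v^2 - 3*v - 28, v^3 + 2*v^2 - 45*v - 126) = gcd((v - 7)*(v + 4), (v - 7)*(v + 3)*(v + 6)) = v - 7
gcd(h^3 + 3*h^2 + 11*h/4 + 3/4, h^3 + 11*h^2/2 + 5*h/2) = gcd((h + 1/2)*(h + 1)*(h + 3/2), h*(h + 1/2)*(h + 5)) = h + 1/2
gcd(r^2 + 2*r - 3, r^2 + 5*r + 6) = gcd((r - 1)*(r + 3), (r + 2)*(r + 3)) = r + 3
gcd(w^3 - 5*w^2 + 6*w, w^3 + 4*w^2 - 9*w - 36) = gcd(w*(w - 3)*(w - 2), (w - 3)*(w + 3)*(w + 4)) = w - 3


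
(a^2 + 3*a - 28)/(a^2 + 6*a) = (a^2 + 3*a - 28)/(a*(a + 6))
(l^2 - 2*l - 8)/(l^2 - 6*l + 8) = (l + 2)/(l - 2)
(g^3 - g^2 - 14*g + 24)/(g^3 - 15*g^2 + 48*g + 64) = (g^3 - g^2 - 14*g + 24)/(g^3 - 15*g^2 + 48*g + 64)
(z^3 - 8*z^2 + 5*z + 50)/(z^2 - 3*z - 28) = (-z^3 + 8*z^2 - 5*z - 50)/(-z^2 + 3*z + 28)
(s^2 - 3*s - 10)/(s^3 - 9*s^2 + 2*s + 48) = (s - 5)/(s^2 - 11*s + 24)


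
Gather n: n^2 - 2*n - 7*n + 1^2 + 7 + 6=n^2 - 9*n + 14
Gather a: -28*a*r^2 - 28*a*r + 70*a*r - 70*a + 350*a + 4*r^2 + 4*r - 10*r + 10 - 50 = a*(-28*r^2 + 42*r + 280) + 4*r^2 - 6*r - 40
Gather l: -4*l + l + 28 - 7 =21 - 3*l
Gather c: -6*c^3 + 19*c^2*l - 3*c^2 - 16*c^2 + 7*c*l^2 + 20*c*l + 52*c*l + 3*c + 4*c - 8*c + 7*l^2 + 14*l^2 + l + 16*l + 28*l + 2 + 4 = -6*c^3 + c^2*(19*l - 19) + c*(7*l^2 + 72*l - 1) + 21*l^2 + 45*l + 6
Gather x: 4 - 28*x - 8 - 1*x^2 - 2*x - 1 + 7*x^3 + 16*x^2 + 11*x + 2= 7*x^3 + 15*x^2 - 19*x - 3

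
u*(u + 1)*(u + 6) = u^3 + 7*u^2 + 6*u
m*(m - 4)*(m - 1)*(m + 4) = m^4 - m^3 - 16*m^2 + 16*m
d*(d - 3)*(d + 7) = d^3 + 4*d^2 - 21*d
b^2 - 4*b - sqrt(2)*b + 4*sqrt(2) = (b - 4)*(b - sqrt(2))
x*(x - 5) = x^2 - 5*x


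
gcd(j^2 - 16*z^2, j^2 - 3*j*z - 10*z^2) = 1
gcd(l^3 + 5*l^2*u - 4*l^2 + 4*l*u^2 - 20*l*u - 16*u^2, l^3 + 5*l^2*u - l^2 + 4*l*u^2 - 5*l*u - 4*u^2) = l^2 + 5*l*u + 4*u^2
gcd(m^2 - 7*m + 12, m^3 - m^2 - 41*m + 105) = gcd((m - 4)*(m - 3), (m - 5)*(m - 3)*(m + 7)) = m - 3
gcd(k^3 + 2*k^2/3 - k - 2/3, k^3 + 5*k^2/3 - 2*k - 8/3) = k + 1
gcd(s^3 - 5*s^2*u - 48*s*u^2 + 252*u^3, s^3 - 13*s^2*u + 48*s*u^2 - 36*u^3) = s^2 - 12*s*u + 36*u^2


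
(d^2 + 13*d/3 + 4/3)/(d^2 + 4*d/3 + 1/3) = (d + 4)/(d + 1)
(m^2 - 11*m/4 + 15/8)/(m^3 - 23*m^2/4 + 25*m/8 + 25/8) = (2*m - 3)/(2*m^2 - 9*m - 5)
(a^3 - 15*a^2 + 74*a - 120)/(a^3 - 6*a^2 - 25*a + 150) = (a - 4)/(a + 5)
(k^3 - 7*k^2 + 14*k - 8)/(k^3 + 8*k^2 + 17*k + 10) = (k^3 - 7*k^2 + 14*k - 8)/(k^3 + 8*k^2 + 17*k + 10)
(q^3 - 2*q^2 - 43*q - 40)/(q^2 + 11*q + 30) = (q^2 - 7*q - 8)/(q + 6)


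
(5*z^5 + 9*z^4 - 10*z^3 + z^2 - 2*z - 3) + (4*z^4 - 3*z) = 5*z^5 + 13*z^4 - 10*z^3 + z^2 - 5*z - 3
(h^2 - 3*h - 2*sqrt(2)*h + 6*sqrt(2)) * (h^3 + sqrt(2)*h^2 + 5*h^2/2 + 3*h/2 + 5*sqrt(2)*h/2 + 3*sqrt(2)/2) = h^5 - sqrt(2)*h^4 - h^4/2 - 10*h^3 + sqrt(2)*h^3/2 - 5*h^2/2 + 6*sqrt(2)*h^2 + 9*sqrt(2)*h/2 + 24*h + 18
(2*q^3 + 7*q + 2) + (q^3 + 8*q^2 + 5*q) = 3*q^3 + 8*q^2 + 12*q + 2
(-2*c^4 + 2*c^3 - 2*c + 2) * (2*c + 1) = -4*c^5 + 2*c^4 + 2*c^3 - 4*c^2 + 2*c + 2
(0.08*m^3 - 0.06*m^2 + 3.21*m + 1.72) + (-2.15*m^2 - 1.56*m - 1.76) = 0.08*m^3 - 2.21*m^2 + 1.65*m - 0.04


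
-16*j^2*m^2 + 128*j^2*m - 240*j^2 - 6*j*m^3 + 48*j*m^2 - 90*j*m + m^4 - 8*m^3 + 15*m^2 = (-8*j + m)*(2*j + m)*(m - 5)*(m - 3)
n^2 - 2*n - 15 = (n - 5)*(n + 3)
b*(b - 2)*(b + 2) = b^3 - 4*b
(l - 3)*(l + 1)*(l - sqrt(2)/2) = l^3 - 2*l^2 - sqrt(2)*l^2/2 - 3*l + sqrt(2)*l + 3*sqrt(2)/2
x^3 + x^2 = x^2*(x + 1)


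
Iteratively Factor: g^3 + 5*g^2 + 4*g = (g)*(g^2 + 5*g + 4) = g*(g + 1)*(g + 4)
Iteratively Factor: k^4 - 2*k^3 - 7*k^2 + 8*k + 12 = (k - 3)*(k^3 + k^2 - 4*k - 4) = (k - 3)*(k + 1)*(k^2 - 4) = (k - 3)*(k - 2)*(k + 1)*(k + 2)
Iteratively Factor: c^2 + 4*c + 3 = (c + 3)*(c + 1)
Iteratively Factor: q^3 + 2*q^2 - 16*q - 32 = (q + 2)*(q^2 - 16) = (q + 2)*(q + 4)*(q - 4)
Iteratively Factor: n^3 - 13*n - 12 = (n + 1)*(n^2 - n - 12) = (n + 1)*(n + 3)*(n - 4)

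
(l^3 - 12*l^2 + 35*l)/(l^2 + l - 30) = l*(l - 7)/(l + 6)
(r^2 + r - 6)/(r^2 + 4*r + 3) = (r - 2)/(r + 1)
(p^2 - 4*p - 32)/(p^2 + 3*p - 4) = (p - 8)/(p - 1)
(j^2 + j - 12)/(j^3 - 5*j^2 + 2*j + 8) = (j^2 + j - 12)/(j^3 - 5*j^2 + 2*j + 8)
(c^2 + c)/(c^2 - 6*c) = (c + 1)/(c - 6)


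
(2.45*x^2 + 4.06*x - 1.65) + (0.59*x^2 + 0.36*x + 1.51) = 3.04*x^2 + 4.42*x - 0.14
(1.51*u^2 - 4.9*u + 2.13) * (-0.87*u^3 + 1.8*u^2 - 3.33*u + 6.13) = -1.3137*u^5 + 6.981*u^4 - 15.7014*u^3 + 29.4073*u^2 - 37.1299*u + 13.0569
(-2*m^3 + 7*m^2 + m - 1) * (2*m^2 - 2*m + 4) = -4*m^5 + 18*m^4 - 20*m^3 + 24*m^2 + 6*m - 4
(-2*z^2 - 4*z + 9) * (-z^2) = 2*z^4 + 4*z^3 - 9*z^2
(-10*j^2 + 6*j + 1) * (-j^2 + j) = 10*j^4 - 16*j^3 + 5*j^2 + j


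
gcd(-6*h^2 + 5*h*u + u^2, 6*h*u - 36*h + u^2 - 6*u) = 6*h + u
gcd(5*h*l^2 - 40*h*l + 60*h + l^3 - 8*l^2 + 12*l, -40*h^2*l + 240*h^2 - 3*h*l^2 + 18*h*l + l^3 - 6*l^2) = 5*h*l - 30*h + l^2 - 6*l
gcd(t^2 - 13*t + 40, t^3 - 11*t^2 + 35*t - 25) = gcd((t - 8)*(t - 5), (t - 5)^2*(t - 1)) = t - 5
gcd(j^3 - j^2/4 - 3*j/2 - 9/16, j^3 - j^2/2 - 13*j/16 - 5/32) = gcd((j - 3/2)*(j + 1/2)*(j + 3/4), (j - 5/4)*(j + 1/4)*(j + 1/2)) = j + 1/2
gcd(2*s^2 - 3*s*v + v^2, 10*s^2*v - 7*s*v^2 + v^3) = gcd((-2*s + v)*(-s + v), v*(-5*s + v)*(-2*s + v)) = 2*s - v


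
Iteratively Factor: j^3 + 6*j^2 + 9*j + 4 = (j + 1)*(j^2 + 5*j + 4) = (j + 1)*(j + 4)*(j + 1)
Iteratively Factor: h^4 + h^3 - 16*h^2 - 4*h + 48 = (h + 2)*(h^3 - h^2 - 14*h + 24) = (h - 2)*(h + 2)*(h^2 + h - 12) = (h - 3)*(h - 2)*(h + 2)*(h + 4)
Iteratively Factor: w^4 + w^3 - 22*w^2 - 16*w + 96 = (w + 4)*(w^3 - 3*w^2 - 10*w + 24) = (w + 3)*(w + 4)*(w^2 - 6*w + 8) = (w - 4)*(w + 3)*(w + 4)*(w - 2)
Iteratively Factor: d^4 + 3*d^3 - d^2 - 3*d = (d + 1)*(d^3 + 2*d^2 - 3*d) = (d + 1)*(d + 3)*(d^2 - d) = d*(d + 1)*(d + 3)*(d - 1)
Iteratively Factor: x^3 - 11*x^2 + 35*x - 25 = (x - 1)*(x^2 - 10*x + 25) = (x - 5)*(x - 1)*(x - 5)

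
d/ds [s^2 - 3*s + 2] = 2*s - 3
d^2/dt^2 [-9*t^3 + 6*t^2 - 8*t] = 12 - 54*t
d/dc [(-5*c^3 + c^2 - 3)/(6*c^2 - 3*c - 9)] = (-10*c^4 + 10*c^3 + 44*c^2 + 6*c - 3)/(3*(4*c^4 - 4*c^3 - 11*c^2 + 6*c + 9))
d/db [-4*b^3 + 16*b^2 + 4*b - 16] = -12*b^2 + 32*b + 4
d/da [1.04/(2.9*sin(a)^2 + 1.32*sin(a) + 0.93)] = -(6.032*sin(a) + 1.3728)*cos(a)/(2.9*sin(a)^2 + 1.32*sin(a) + 0.93)^2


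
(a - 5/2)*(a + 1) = a^2 - 3*a/2 - 5/2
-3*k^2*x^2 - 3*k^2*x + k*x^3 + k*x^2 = x*(-3*k + x)*(k*x + k)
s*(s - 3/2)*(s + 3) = s^3 + 3*s^2/2 - 9*s/2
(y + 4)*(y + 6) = y^2 + 10*y + 24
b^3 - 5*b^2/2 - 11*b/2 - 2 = (b - 4)*(b + 1/2)*(b + 1)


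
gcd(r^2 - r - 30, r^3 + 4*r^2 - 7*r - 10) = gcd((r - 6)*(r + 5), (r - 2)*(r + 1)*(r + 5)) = r + 5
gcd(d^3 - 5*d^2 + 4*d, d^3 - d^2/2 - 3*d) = d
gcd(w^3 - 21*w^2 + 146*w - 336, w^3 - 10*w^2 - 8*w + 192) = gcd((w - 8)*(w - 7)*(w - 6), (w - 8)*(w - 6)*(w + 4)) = w^2 - 14*w + 48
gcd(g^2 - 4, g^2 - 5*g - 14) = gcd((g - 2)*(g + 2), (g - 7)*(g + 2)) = g + 2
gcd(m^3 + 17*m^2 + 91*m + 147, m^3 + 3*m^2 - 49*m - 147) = m^2 + 10*m + 21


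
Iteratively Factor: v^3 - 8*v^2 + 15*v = (v - 5)*(v^2 - 3*v) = v*(v - 5)*(v - 3)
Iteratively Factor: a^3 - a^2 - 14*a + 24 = (a - 2)*(a^2 + a - 12) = (a - 3)*(a - 2)*(a + 4)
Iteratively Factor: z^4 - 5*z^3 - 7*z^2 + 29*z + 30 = (z - 5)*(z^3 - 7*z - 6) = (z - 5)*(z - 3)*(z^2 + 3*z + 2) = (z - 5)*(z - 3)*(z + 1)*(z + 2)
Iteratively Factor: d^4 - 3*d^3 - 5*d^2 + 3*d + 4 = (d - 4)*(d^3 + d^2 - d - 1) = (d - 4)*(d + 1)*(d^2 - 1) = (d - 4)*(d - 1)*(d + 1)*(d + 1)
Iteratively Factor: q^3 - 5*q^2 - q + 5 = (q - 5)*(q^2 - 1) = (q - 5)*(q - 1)*(q + 1)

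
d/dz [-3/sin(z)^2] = 6*cos(z)/sin(z)^3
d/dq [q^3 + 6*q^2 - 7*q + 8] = 3*q^2 + 12*q - 7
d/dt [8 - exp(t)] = -exp(t)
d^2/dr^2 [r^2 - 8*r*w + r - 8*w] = 2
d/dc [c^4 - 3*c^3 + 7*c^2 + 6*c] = 4*c^3 - 9*c^2 + 14*c + 6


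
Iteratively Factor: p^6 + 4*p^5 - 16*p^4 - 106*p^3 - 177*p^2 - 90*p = (p + 1)*(p^5 + 3*p^4 - 19*p^3 - 87*p^2 - 90*p) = (p + 1)*(p + 3)*(p^4 - 19*p^2 - 30*p) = p*(p + 1)*(p + 3)*(p^3 - 19*p - 30) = p*(p - 5)*(p + 1)*(p + 3)*(p^2 + 5*p + 6) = p*(p - 5)*(p + 1)*(p + 3)^2*(p + 2)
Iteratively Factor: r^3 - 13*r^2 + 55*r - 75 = (r - 5)*(r^2 - 8*r + 15) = (r - 5)*(r - 3)*(r - 5)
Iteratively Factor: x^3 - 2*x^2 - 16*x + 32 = (x + 4)*(x^2 - 6*x + 8) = (x - 2)*(x + 4)*(x - 4)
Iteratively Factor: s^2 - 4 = (s + 2)*(s - 2)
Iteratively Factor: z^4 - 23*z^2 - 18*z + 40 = (z - 1)*(z^3 + z^2 - 22*z - 40) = (z - 1)*(z + 4)*(z^2 - 3*z - 10) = (z - 5)*(z - 1)*(z + 4)*(z + 2)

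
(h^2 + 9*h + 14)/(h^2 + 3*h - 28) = (h + 2)/(h - 4)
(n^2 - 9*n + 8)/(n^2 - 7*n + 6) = (n - 8)/(n - 6)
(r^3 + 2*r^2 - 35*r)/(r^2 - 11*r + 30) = r*(r + 7)/(r - 6)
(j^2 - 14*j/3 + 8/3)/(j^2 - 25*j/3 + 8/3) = (3*j^2 - 14*j + 8)/(3*j^2 - 25*j + 8)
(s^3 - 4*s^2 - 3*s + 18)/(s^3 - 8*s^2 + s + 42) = (s - 3)/(s - 7)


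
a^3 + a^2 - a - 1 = (a - 1)*(a + 1)^2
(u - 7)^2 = u^2 - 14*u + 49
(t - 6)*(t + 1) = t^2 - 5*t - 6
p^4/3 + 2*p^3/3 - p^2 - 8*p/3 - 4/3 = (p/3 + 1/3)*(p - 2)*(p + 1)*(p + 2)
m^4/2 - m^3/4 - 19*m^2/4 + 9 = (m/2 + 1)*(m - 3)*(m - 3/2)*(m + 2)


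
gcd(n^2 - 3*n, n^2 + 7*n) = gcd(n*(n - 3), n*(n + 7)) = n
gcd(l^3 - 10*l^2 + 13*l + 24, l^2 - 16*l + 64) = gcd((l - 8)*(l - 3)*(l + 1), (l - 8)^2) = l - 8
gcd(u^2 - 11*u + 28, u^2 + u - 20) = u - 4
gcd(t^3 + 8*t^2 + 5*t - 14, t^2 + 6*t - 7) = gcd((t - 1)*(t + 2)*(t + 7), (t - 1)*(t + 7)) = t^2 + 6*t - 7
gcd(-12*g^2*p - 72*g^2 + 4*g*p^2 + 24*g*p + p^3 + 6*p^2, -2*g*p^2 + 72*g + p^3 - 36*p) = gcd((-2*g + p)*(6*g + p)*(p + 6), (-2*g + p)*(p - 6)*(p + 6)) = -2*g*p - 12*g + p^2 + 6*p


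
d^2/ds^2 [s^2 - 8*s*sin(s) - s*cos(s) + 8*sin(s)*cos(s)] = 8*s*sin(s) + s*cos(s) + 2*sin(s) - 16*sin(2*s) - 16*cos(s) + 2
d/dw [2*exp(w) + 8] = 2*exp(w)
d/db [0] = 0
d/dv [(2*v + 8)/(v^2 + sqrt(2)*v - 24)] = 2*(v^2 + sqrt(2)*v - (v + 4)*(2*v + sqrt(2)) - 24)/(v^2 + sqrt(2)*v - 24)^2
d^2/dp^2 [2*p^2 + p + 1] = 4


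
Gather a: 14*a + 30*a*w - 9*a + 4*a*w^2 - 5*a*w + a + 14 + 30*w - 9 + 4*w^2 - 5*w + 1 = a*(4*w^2 + 25*w + 6) + 4*w^2 + 25*w + 6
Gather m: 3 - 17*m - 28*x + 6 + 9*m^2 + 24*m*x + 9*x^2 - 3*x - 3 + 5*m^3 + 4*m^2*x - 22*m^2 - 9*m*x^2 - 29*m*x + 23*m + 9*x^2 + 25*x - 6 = 5*m^3 + m^2*(4*x - 13) + m*(-9*x^2 - 5*x + 6) + 18*x^2 - 6*x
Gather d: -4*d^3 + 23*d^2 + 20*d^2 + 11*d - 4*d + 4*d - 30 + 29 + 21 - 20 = -4*d^3 + 43*d^2 + 11*d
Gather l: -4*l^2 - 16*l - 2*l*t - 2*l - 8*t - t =-4*l^2 + l*(-2*t - 18) - 9*t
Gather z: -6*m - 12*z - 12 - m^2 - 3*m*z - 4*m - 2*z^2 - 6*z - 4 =-m^2 - 10*m - 2*z^2 + z*(-3*m - 18) - 16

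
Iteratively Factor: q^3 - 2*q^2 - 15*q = (q + 3)*(q^2 - 5*q) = (q - 5)*(q + 3)*(q)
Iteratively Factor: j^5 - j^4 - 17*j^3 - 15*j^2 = (j - 5)*(j^4 + 4*j^3 + 3*j^2) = j*(j - 5)*(j^3 + 4*j^2 + 3*j) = j^2*(j - 5)*(j^2 + 4*j + 3) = j^2*(j - 5)*(j + 3)*(j + 1)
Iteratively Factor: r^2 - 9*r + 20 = (r - 4)*(r - 5)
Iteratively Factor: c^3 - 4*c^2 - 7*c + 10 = (c + 2)*(c^2 - 6*c + 5) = (c - 5)*(c + 2)*(c - 1)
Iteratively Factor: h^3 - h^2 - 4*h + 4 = (h + 2)*(h^2 - 3*h + 2) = (h - 1)*(h + 2)*(h - 2)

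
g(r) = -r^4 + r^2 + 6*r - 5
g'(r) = -4*r^3 + 2*r + 6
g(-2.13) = -33.83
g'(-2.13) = 40.39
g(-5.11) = -691.39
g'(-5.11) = 529.51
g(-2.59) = -58.83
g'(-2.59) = 70.32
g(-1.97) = -28.00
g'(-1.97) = 32.64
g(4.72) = -450.73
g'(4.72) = -405.18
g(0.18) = -3.89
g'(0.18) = 6.34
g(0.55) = -1.49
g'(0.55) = 6.43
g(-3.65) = -191.07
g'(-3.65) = 193.21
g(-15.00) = -50495.00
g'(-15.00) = 13476.00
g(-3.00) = -95.00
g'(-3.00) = 108.00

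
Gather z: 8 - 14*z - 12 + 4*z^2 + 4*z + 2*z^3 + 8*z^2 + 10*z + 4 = 2*z^3 + 12*z^2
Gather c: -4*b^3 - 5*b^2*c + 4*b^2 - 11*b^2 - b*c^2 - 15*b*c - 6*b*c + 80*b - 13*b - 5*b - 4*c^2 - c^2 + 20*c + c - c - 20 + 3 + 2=-4*b^3 - 7*b^2 + 62*b + c^2*(-b - 5) + c*(-5*b^2 - 21*b + 20) - 15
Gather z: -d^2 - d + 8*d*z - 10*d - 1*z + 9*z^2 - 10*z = -d^2 - 11*d + 9*z^2 + z*(8*d - 11)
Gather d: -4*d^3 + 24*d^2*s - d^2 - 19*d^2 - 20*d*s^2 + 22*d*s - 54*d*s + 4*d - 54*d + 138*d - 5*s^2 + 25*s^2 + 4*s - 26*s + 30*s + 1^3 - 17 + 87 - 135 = -4*d^3 + d^2*(24*s - 20) + d*(-20*s^2 - 32*s + 88) + 20*s^2 + 8*s - 64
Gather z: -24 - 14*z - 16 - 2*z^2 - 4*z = -2*z^2 - 18*z - 40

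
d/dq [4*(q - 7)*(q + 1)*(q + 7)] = 12*q^2 + 8*q - 196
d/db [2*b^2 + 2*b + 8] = 4*b + 2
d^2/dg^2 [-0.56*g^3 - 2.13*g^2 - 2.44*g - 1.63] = -3.36*g - 4.26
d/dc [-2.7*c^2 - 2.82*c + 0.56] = -5.4*c - 2.82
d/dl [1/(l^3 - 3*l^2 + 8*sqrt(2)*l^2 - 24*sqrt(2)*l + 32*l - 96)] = (-3*l^2 - 16*sqrt(2)*l + 6*l - 32 + 24*sqrt(2))/(l^3 - 3*l^2 + 8*sqrt(2)*l^2 - 24*sqrt(2)*l + 32*l - 96)^2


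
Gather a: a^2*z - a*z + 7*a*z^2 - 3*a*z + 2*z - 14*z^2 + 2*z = a^2*z + a*(7*z^2 - 4*z) - 14*z^2 + 4*z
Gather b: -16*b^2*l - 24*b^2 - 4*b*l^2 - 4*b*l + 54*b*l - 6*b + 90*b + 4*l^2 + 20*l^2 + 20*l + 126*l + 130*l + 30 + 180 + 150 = b^2*(-16*l - 24) + b*(-4*l^2 + 50*l + 84) + 24*l^2 + 276*l + 360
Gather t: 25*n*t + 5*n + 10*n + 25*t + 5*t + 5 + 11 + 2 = 15*n + t*(25*n + 30) + 18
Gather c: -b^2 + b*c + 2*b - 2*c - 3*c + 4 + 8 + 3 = -b^2 + 2*b + c*(b - 5) + 15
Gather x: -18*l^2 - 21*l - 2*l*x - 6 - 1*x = -18*l^2 - 21*l + x*(-2*l - 1) - 6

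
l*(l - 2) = l^2 - 2*l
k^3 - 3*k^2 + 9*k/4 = k*(k - 3/2)^2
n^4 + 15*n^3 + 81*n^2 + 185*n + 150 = (n + 2)*(n + 3)*(n + 5)^2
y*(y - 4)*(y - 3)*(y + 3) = y^4 - 4*y^3 - 9*y^2 + 36*y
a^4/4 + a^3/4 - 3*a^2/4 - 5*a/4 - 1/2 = (a/4 + 1/4)*(a - 2)*(a + 1)^2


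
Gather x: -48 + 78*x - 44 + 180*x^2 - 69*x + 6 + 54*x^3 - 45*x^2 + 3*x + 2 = 54*x^3 + 135*x^2 + 12*x - 84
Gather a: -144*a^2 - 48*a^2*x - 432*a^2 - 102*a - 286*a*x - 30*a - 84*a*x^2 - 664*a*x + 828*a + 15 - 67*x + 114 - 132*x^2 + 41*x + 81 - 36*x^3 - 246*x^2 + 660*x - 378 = a^2*(-48*x - 576) + a*(-84*x^2 - 950*x + 696) - 36*x^3 - 378*x^2 + 634*x - 168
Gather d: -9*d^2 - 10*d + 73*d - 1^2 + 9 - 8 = -9*d^2 + 63*d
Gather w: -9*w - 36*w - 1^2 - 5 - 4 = -45*w - 10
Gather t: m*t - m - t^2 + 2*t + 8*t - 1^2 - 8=-m - t^2 + t*(m + 10) - 9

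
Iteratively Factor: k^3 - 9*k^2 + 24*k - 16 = (k - 1)*(k^2 - 8*k + 16) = (k - 4)*(k - 1)*(k - 4)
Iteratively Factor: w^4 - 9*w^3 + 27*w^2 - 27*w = (w)*(w^3 - 9*w^2 + 27*w - 27) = w*(w - 3)*(w^2 - 6*w + 9) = w*(w - 3)^2*(w - 3)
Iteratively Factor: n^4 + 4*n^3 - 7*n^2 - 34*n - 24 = (n + 4)*(n^3 - 7*n - 6) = (n + 1)*(n + 4)*(n^2 - n - 6) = (n + 1)*(n + 2)*(n + 4)*(n - 3)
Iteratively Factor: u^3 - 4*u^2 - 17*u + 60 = (u - 5)*(u^2 + u - 12) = (u - 5)*(u + 4)*(u - 3)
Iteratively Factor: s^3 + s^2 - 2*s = (s)*(s^2 + s - 2) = s*(s + 2)*(s - 1)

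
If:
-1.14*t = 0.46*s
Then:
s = -2.47826086956522*t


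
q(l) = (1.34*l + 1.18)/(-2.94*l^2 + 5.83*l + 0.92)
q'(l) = (1.34*l + 1.18)*(5.88*l - 5.83)/(-2.94*l^2 + 5.83*l + 0.92)^2 + 1.34/(-2.94*l^2 + 5.83*l + 0.92)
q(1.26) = 0.80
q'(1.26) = 0.72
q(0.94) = 0.64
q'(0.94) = 0.30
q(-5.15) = 0.05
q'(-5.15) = 0.01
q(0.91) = 0.63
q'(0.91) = 0.27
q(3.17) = -0.54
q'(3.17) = 0.54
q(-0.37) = -0.42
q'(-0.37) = -2.85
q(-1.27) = 0.05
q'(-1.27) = -0.06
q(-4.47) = 0.06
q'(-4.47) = 0.01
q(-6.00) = 0.05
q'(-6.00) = 0.00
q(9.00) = -0.07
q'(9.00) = 0.01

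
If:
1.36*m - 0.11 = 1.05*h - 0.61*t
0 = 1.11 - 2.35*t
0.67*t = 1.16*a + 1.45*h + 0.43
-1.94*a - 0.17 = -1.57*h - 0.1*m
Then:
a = -0.10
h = -0.00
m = -0.13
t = 0.47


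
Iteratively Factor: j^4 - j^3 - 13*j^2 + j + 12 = (j - 1)*(j^3 - 13*j - 12) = (j - 4)*(j - 1)*(j^2 + 4*j + 3) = (j - 4)*(j - 1)*(j + 1)*(j + 3)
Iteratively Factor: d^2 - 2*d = (d)*(d - 2)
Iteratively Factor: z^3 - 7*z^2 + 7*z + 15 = (z - 3)*(z^2 - 4*z - 5) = (z - 5)*(z - 3)*(z + 1)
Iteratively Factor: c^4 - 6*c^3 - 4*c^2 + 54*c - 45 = (c - 1)*(c^3 - 5*c^2 - 9*c + 45) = (c - 1)*(c + 3)*(c^2 - 8*c + 15) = (c - 3)*(c - 1)*(c + 3)*(c - 5)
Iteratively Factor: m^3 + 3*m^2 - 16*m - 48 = (m - 4)*(m^2 + 7*m + 12) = (m - 4)*(m + 4)*(m + 3)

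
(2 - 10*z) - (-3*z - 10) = 12 - 7*z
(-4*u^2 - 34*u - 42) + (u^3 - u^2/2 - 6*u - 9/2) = u^3 - 9*u^2/2 - 40*u - 93/2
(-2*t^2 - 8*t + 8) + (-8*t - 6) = -2*t^2 - 16*t + 2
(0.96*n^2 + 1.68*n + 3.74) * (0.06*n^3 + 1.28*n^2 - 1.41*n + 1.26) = 0.0576*n^5 + 1.3296*n^4 + 1.0212*n^3 + 3.628*n^2 - 3.1566*n + 4.7124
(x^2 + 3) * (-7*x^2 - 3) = -7*x^4 - 24*x^2 - 9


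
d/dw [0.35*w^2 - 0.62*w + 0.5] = 0.7*w - 0.62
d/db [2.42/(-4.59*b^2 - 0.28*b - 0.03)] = (22.2156*b + 0.6776)/(4.59*b^2 + 0.28*b + 0.03)^2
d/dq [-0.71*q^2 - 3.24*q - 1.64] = -1.42*q - 3.24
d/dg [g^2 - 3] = 2*g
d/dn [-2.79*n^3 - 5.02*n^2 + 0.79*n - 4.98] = -8.37*n^2 - 10.04*n + 0.79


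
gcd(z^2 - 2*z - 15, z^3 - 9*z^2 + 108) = z + 3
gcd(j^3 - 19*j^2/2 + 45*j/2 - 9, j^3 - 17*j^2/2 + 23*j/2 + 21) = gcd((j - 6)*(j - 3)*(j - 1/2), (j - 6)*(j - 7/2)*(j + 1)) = j - 6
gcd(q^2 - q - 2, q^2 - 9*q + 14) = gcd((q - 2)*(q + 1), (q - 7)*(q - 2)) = q - 2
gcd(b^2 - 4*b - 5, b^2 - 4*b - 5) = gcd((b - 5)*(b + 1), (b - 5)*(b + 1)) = b^2 - 4*b - 5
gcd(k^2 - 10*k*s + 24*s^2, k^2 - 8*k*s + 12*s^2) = -k + 6*s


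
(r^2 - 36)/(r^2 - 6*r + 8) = (r^2 - 36)/(r^2 - 6*r + 8)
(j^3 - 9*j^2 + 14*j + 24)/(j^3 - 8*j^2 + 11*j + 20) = (j - 6)/(j - 5)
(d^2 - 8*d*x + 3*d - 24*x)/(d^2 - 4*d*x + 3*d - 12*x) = (-d + 8*x)/(-d + 4*x)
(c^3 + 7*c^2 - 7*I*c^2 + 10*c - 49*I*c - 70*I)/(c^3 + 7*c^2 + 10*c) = (c - 7*I)/c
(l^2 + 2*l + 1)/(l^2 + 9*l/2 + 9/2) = 2*(l^2 + 2*l + 1)/(2*l^2 + 9*l + 9)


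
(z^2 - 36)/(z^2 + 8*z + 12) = (z - 6)/(z + 2)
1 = 1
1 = 1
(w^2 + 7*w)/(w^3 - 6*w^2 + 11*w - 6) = w*(w + 7)/(w^3 - 6*w^2 + 11*w - 6)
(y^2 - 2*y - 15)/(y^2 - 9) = (y - 5)/(y - 3)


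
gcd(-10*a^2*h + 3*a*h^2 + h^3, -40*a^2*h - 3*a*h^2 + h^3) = 5*a*h + h^2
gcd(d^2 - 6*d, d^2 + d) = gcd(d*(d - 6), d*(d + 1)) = d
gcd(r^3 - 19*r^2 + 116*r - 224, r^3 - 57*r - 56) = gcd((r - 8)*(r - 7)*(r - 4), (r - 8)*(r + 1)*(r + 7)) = r - 8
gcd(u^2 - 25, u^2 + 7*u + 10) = u + 5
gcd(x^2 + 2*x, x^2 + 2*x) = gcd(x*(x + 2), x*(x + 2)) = x^2 + 2*x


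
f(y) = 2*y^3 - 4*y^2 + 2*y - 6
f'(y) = 6*y^2 - 8*y + 2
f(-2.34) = -58.21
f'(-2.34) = 53.57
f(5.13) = 169.00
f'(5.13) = 118.86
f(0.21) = -5.74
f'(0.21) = 0.58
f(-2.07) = -45.02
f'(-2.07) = 44.27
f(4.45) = 99.93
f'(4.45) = 85.22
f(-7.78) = -1205.50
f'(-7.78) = 427.41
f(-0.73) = -10.37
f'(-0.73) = 11.04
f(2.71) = 9.85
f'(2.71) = 24.38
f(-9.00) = -1806.00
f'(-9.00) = 560.00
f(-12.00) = -4062.00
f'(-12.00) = 962.00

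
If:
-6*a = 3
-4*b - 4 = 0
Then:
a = -1/2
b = -1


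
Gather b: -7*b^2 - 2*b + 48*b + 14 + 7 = -7*b^2 + 46*b + 21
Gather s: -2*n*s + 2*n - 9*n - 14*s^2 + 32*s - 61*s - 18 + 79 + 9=-7*n - 14*s^2 + s*(-2*n - 29) + 70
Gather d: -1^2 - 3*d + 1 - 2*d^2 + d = -2*d^2 - 2*d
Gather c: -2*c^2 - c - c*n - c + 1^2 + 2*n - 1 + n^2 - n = -2*c^2 + c*(-n - 2) + n^2 + n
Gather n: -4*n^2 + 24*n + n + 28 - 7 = -4*n^2 + 25*n + 21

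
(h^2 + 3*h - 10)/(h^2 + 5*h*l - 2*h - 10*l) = (h + 5)/(h + 5*l)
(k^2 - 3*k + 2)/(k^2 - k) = (k - 2)/k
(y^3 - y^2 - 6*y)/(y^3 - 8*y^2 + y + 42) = y/(y - 7)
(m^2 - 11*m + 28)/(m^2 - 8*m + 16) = (m - 7)/(m - 4)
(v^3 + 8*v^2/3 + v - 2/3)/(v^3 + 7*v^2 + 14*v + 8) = (v - 1/3)/(v + 4)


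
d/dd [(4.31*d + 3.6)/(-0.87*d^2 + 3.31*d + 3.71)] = (3.7497*d^2 + 6.264*d + 4.0741)/(0.7569*d^4 - 5.7594*d^3 + 4.5007*d^2 + 24.5602*d + 13.7641)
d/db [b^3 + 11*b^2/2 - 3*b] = 3*b^2 + 11*b - 3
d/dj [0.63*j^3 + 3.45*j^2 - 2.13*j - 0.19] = 1.89*j^2 + 6.9*j - 2.13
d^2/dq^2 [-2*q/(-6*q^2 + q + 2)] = 4*(-q*(12*q - 1)^2 + (1 - 18*q)*(-6*q^2 + q + 2))/(-6*q^2 + q + 2)^3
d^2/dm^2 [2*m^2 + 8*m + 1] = 4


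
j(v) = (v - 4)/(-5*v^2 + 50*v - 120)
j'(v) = (v - 4)*(10*v - 50)/(-5*v^2 + 50*v - 120)^2 + 1/(-5*v^2 + 50*v - 120)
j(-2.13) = 0.02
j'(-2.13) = 0.00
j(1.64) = 0.05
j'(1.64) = 0.01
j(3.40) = 0.08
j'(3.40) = 0.03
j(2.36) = 0.05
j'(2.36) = 0.02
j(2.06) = 0.05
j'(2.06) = 0.01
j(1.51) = 0.04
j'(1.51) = 0.01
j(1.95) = 0.05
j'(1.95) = 0.01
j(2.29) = 0.05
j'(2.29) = 0.01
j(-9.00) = 0.01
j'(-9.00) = 0.00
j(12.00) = -0.03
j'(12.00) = 0.01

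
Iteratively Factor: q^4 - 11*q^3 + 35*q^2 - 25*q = (q - 5)*(q^3 - 6*q^2 + 5*q) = q*(q - 5)*(q^2 - 6*q + 5) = q*(q - 5)^2*(q - 1)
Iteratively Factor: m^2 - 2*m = (m)*(m - 2)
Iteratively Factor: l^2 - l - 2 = (l - 2)*(l + 1)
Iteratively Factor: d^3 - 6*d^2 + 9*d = (d - 3)*(d^2 - 3*d) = d*(d - 3)*(d - 3)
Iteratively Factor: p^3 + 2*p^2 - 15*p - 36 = (p - 4)*(p^2 + 6*p + 9) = (p - 4)*(p + 3)*(p + 3)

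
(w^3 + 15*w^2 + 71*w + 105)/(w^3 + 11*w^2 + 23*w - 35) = (w + 3)/(w - 1)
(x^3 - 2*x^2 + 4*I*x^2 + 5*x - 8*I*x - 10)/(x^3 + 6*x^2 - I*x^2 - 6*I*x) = (x^2 + x*(-2 + 5*I) - 10*I)/(x*(x + 6))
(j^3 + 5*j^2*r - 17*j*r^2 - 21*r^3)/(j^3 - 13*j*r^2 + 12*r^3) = (-j^2 - 8*j*r - 7*r^2)/(-j^2 - 3*j*r + 4*r^2)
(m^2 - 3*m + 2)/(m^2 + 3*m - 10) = (m - 1)/(m + 5)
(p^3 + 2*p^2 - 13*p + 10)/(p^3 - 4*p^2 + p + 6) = (p^2 + 4*p - 5)/(p^2 - 2*p - 3)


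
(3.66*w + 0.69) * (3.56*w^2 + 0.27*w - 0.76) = 13.0296*w^3 + 3.4446*w^2 - 2.5953*w - 0.5244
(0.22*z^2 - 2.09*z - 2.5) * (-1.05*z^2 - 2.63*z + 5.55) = -0.231*z^4 + 1.6159*z^3 + 9.3427*z^2 - 5.0245*z - 13.875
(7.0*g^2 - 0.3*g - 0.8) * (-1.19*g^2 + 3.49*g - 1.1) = -8.33*g^4 + 24.787*g^3 - 7.795*g^2 - 2.462*g + 0.88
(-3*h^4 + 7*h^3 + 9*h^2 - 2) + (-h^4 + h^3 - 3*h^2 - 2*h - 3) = -4*h^4 + 8*h^3 + 6*h^2 - 2*h - 5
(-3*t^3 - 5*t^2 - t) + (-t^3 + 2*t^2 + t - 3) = -4*t^3 - 3*t^2 - 3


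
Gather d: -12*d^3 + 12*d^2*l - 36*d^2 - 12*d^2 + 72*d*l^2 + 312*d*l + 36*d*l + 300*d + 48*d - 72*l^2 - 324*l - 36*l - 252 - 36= -12*d^3 + d^2*(12*l - 48) + d*(72*l^2 + 348*l + 348) - 72*l^2 - 360*l - 288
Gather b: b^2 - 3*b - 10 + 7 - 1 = b^2 - 3*b - 4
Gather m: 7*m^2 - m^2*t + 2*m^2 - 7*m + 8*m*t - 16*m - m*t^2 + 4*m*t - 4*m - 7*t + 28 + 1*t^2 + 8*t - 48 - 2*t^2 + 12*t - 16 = m^2*(9 - t) + m*(-t^2 + 12*t - 27) - t^2 + 13*t - 36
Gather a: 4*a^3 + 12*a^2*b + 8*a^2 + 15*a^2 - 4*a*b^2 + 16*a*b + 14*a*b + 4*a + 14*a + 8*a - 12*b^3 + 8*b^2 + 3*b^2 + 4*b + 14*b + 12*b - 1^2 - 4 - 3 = 4*a^3 + a^2*(12*b + 23) + a*(-4*b^2 + 30*b + 26) - 12*b^3 + 11*b^2 + 30*b - 8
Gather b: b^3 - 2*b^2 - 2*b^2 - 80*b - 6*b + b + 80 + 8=b^3 - 4*b^2 - 85*b + 88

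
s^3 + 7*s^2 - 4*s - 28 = (s - 2)*(s + 2)*(s + 7)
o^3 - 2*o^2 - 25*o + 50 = (o - 5)*(o - 2)*(o + 5)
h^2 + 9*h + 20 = (h + 4)*(h + 5)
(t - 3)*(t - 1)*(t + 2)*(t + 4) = t^4 + 2*t^3 - 13*t^2 - 14*t + 24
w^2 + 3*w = w*(w + 3)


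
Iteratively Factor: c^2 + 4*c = (c + 4)*(c)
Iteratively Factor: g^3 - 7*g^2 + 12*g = (g)*(g^2 - 7*g + 12) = g*(g - 4)*(g - 3)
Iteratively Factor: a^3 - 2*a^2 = (a)*(a^2 - 2*a) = a*(a - 2)*(a)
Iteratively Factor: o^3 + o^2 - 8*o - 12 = (o - 3)*(o^2 + 4*o + 4) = (o - 3)*(o + 2)*(o + 2)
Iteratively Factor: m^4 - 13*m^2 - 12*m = (m + 1)*(m^3 - m^2 - 12*m) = m*(m + 1)*(m^2 - m - 12) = m*(m - 4)*(m + 1)*(m + 3)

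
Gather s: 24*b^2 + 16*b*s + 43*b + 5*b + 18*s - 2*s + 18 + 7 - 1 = 24*b^2 + 48*b + s*(16*b + 16) + 24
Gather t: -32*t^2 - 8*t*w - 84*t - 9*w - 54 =-32*t^2 + t*(-8*w - 84) - 9*w - 54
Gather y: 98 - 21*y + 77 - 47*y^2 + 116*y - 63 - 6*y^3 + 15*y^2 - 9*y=-6*y^3 - 32*y^2 + 86*y + 112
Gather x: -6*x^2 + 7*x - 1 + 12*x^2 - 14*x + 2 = 6*x^2 - 7*x + 1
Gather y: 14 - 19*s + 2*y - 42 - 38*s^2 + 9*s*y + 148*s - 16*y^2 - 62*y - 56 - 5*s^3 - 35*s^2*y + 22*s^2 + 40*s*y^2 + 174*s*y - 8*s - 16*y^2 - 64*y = -5*s^3 - 16*s^2 + 121*s + y^2*(40*s - 32) + y*(-35*s^2 + 183*s - 124) - 84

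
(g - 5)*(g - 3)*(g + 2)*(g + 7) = g^4 + g^3 - 43*g^2 + 23*g + 210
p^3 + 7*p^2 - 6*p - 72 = (p - 3)*(p + 4)*(p + 6)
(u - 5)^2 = u^2 - 10*u + 25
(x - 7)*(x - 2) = x^2 - 9*x + 14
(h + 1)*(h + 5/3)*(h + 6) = h^3 + 26*h^2/3 + 53*h/3 + 10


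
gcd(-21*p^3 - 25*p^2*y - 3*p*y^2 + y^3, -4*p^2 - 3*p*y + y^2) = p + y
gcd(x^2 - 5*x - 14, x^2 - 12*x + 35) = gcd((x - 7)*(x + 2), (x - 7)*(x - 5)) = x - 7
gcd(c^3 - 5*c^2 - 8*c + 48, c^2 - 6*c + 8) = c - 4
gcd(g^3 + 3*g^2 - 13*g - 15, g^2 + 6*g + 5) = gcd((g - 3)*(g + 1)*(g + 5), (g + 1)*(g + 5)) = g^2 + 6*g + 5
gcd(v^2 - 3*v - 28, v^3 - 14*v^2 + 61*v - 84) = v - 7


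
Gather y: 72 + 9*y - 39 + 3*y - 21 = 12*y + 12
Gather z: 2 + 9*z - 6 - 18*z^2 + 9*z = -18*z^2 + 18*z - 4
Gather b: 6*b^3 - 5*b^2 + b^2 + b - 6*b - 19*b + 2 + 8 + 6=6*b^3 - 4*b^2 - 24*b + 16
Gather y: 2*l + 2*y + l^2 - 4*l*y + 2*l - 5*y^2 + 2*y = l^2 + 4*l - 5*y^2 + y*(4 - 4*l)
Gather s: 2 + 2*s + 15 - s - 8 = s + 9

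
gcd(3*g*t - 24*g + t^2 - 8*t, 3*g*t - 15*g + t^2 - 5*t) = 3*g + t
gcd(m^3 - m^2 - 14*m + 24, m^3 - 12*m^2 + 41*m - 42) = m^2 - 5*m + 6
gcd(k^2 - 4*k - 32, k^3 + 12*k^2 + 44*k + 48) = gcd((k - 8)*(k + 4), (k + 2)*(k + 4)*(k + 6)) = k + 4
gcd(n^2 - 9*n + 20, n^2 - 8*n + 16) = n - 4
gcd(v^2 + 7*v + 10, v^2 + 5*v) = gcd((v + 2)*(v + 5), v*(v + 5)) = v + 5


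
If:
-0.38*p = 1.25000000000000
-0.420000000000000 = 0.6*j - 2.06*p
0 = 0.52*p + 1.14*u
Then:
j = -11.99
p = -3.29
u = 1.50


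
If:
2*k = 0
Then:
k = 0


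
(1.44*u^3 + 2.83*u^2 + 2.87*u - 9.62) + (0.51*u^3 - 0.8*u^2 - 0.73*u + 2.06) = 1.95*u^3 + 2.03*u^2 + 2.14*u - 7.56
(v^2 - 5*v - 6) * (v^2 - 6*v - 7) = v^4 - 11*v^3 + 17*v^2 + 71*v + 42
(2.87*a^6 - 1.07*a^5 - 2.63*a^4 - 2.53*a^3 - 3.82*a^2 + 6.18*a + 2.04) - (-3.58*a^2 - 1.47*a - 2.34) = 2.87*a^6 - 1.07*a^5 - 2.63*a^4 - 2.53*a^3 - 0.24*a^2 + 7.65*a + 4.38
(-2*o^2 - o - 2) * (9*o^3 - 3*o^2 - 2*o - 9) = -18*o^5 - 3*o^4 - 11*o^3 + 26*o^2 + 13*o + 18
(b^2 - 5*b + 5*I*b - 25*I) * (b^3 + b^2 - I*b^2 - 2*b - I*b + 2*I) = b^5 - 4*b^4 + 4*I*b^4 - 2*b^3 - 16*I*b^3 - 10*b^2 - 28*I*b^2 - 35*b + 40*I*b + 50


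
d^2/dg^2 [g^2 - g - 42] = 2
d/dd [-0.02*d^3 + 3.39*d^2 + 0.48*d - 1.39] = -0.06*d^2 + 6.78*d + 0.48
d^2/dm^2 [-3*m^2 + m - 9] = -6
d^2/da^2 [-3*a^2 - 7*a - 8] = -6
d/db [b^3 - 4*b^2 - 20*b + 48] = 3*b^2 - 8*b - 20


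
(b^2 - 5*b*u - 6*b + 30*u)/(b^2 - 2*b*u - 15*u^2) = (b - 6)/(b + 3*u)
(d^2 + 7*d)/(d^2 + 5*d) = (d + 7)/(d + 5)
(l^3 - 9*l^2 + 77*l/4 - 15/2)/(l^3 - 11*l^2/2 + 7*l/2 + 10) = (l^2 - 13*l/2 + 3)/(l^2 - 3*l - 4)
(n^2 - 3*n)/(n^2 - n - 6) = n/(n + 2)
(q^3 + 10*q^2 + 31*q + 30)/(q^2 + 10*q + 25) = (q^2 + 5*q + 6)/(q + 5)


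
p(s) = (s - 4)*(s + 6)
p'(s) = 2*s + 2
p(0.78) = -21.83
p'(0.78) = 3.56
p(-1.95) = -24.10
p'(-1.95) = -1.90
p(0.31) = -23.28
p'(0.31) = 2.62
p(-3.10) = -20.59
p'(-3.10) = -4.20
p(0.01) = -23.98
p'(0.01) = 2.02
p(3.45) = -5.20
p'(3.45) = 8.90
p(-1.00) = -25.00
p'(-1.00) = 0.00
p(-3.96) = -16.24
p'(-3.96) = -5.92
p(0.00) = -24.00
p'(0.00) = 2.00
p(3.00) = -9.00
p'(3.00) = 8.00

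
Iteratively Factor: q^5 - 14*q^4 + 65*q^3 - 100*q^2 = (q)*(q^4 - 14*q^3 + 65*q^2 - 100*q) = q*(q - 5)*(q^3 - 9*q^2 + 20*q) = q*(q - 5)*(q - 4)*(q^2 - 5*q) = q*(q - 5)^2*(q - 4)*(q)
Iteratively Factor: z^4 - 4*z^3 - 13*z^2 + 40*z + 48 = (z + 1)*(z^3 - 5*z^2 - 8*z + 48) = (z - 4)*(z + 1)*(z^2 - z - 12) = (z - 4)*(z + 1)*(z + 3)*(z - 4)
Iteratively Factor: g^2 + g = (g)*(g + 1)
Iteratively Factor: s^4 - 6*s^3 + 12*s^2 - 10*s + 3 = (s - 1)*(s^3 - 5*s^2 + 7*s - 3) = (s - 1)^2*(s^2 - 4*s + 3) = (s - 3)*(s - 1)^2*(s - 1)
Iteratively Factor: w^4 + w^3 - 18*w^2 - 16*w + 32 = (w + 4)*(w^3 - 3*w^2 - 6*w + 8) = (w - 4)*(w + 4)*(w^2 + w - 2) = (w - 4)*(w - 1)*(w + 4)*(w + 2)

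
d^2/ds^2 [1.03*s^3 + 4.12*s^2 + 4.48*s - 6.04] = 6.18*s + 8.24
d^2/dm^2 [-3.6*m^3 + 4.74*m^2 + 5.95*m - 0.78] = 9.48 - 21.6*m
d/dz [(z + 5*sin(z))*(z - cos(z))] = (z + 5*sin(z))*(sin(z) + 1) + (z - cos(z))*(5*cos(z) + 1)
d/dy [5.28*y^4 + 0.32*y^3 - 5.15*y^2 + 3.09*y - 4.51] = 21.12*y^3 + 0.96*y^2 - 10.3*y + 3.09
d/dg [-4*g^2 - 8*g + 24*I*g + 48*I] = -8*g - 8 + 24*I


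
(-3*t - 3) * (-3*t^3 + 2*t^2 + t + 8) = 9*t^4 + 3*t^3 - 9*t^2 - 27*t - 24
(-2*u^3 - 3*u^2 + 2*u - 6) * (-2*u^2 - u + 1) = 4*u^5 + 8*u^4 - 3*u^3 + 7*u^2 + 8*u - 6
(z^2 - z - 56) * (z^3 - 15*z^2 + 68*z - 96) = z^5 - 16*z^4 + 27*z^3 + 676*z^2 - 3712*z + 5376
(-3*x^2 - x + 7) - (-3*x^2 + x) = 7 - 2*x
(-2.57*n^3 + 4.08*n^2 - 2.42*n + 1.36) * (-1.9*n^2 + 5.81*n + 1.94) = 4.883*n^5 - 22.6837*n^4 + 23.317*n^3 - 8.729*n^2 + 3.2068*n + 2.6384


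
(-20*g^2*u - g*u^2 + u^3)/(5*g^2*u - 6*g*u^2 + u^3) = (4*g + u)/(-g + u)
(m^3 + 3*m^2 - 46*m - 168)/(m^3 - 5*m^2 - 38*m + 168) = (m + 4)/(m - 4)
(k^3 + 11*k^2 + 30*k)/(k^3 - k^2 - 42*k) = (k + 5)/(k - 7)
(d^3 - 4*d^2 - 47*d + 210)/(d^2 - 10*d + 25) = (d^2 + d - 42)/(d - 5)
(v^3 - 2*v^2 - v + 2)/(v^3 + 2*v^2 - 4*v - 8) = (v^2 - 1)/(v^2 + 4*v + 4)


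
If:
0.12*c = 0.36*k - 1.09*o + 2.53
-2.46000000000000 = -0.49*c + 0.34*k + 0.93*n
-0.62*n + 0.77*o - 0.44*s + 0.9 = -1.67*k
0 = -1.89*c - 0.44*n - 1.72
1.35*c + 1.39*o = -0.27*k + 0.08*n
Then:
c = -0.54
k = -3.71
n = -1.58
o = 1.16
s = -7.78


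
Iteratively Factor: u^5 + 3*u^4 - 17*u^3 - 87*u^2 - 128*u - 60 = (u + 1)*(u^4 + 2*u^3 - 19*u^2 - 68*u - 60) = (u + 1)*(u + 3)*(u^3 - u^2 - 16*u - 20) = (u + 1)*(u + 2)*(u + 3)*(u^2 - 3*u - 10) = (u + 1)*(u + 2)^2*(u + 3)*(u - 5)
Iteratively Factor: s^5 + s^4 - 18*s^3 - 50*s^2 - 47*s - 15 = (s + 1)*(s^4 - 18*s^2 - 32*s - 15) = (s + 1)^2*(s^3 - s^2 - 17*s - 15) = (s + 1)^2*(s + 3)*(s^2 - 4*s - 5) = (s + 1)^3*(s + 3)*(s - 5)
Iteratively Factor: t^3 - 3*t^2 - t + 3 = (t + 1)*(t^2 - 4*t + 3) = (t - 3)*(t + 1)*(t - 1)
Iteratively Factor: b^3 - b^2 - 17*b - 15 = (b - 5)*(b^2 + 4*b + 3) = (b - 5)*(b + 3)*(b + 1)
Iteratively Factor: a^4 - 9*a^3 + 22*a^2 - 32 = (a - 2)*(a^3 - 7*a^2 + 8*a + 16) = (a - 2)*(a + 1)*(a^2 - 8*a + 16) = (a - 4)*(a - 2)*(a + 1)*(a - 4)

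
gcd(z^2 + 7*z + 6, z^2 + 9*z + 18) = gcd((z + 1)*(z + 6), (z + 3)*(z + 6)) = z + 6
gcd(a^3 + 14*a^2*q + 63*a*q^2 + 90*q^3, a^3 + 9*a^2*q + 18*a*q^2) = a^2 + 9*a*q + 18*q^2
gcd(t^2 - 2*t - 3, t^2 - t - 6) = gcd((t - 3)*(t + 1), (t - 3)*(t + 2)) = t - 3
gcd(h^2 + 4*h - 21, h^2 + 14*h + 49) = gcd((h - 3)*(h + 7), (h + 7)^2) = h + 7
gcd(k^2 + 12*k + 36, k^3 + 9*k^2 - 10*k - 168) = k + 6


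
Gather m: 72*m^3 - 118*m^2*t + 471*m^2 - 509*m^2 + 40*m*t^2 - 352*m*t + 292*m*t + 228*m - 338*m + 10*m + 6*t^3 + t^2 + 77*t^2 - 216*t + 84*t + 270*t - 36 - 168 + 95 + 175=72*m^3 + m^2*(-118*t - 38) + m*(40*t^2 - 60*t - 100) + 6*t^3 + 78*t^2 + 138*t + 66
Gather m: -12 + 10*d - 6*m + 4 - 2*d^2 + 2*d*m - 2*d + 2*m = -2*d^2 + 8*d + m*(2*d - 4) - 8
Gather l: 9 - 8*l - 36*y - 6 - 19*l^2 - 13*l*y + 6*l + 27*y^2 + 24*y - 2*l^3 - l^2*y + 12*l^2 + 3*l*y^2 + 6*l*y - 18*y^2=-2*l^3 + l^2*(-y - 7) + l*(3*y^2 - 7*y - 2) + 9*y^2 - 12*y + 3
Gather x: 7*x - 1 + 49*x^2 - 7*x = 49*x^2 - 1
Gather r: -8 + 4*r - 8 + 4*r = 8*r - 16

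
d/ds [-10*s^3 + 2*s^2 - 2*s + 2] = -30*s^2 + 4*s - 2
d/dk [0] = 0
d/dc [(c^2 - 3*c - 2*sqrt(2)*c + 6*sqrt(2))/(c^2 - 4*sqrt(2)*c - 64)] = (-2*sqrt(2)*c^2 + 3*c^2 - 128*c - 12*sqrt(2)*c + 128*sqrt(2) + 240)/(c^4 - 8*sqrt(2)*c^3 - 96*c^2 + 512*sqrt(2)*c + 4096)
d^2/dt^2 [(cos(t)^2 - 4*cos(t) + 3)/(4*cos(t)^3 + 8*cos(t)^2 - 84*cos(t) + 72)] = (sin(t)^2 + 6*cos(t) + 1)/(4*(cos(t) + 6)^3)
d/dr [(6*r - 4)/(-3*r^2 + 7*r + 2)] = 2*(9*r^2 - 12*r + 20)/(9*r^4 - 42*r^3 + 37*r^2 + 28*r + 4)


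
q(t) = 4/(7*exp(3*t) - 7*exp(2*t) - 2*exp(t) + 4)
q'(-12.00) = 0.00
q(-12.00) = 1.00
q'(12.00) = 0.00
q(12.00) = 0.00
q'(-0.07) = -4.02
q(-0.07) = 2.32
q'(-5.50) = 0.00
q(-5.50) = 1.00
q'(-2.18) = 0.11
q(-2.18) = 1.08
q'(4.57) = -0.00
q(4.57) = 0.00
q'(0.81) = -0.34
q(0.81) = 0.09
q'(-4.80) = 0.00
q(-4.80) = 1.00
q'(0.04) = -5.18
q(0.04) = 1.80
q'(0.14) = -4.66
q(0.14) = 1.29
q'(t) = 4*(-21*exp(3*t) + 14*exp(2*t) + 2*exp(t))/(7*exp(3*t) - 7*exp(2*t) - 2*exp(t) + 4)^2 = (-84*exp(2*t) + 56*exp(t) + 8)*exp(t)/(7*exp(3*t) - 7*exp(2*t) - 2*exp(t) + 4)^2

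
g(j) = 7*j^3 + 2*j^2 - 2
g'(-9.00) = 1665.00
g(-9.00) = -4943.00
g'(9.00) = 1737.00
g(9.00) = 5263.00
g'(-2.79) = 152.31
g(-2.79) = -138.46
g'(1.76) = 72.09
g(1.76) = 42.36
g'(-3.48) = 240.40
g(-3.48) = -272.79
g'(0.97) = 23.64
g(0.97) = 6.27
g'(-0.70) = 7.49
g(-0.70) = -3.42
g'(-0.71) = 7.75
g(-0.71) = -3.50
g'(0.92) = 21.45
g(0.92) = 5.14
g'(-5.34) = 577.47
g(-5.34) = -1010.88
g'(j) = 21*j^2 + 4*j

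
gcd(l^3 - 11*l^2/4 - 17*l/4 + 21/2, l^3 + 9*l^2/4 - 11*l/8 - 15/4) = l + 2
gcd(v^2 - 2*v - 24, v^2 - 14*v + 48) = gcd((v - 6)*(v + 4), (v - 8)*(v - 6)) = v - 6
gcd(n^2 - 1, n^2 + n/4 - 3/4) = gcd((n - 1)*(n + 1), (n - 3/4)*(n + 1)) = n + 1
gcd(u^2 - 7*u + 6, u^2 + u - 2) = u - 1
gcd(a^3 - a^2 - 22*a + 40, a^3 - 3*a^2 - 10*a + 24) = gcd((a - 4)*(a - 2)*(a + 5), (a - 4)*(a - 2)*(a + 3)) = a^2 - 6*a + 8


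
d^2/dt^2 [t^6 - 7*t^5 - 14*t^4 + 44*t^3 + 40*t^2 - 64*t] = 30*t^4 - 140*t^3 - 168*t^2 + 264*t + 80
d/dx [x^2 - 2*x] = 2*x - 2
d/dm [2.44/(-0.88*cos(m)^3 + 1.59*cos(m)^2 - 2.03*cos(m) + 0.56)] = (-6.4416*cos(m)^2 + 7.7592*cos(m) - 4.9532)*sin(m)/(0.88*cos(m)^3 - 1.59*cos(m)^2 + 2.03*cos(m) - 0.56)^2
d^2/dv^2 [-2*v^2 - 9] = -4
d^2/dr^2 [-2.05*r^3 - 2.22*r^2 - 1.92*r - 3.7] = -12.3*r - 4.44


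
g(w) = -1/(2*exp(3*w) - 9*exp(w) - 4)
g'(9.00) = 0.00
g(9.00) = 0.00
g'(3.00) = 0.00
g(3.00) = 0.00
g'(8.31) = 0.00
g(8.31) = -0.00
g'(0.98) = 0.92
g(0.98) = -0.10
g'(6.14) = 0.00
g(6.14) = -0.00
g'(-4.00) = -0.01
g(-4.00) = 0.24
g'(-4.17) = -0.01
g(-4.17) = 0.24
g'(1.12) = 0.21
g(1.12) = -0.04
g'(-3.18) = -0.02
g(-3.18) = 0.23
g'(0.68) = 0.70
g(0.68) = 0.16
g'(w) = -(-6*exp(3*w) + 9*exp(w))/(2*exp(3*w) - 9*exp(w) - 4)^2 = (6*exp(2*w) - 9)*exp(w)/(-2*exp(3*w) + 9*exp(w) + 4)^2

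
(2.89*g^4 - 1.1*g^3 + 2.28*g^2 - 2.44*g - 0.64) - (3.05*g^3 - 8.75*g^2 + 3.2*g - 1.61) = 2.89*g^4 - 4.15*g^3 + 11.03*g^2 - 5.64*g + 0.97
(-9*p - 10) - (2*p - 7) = -11*p - 3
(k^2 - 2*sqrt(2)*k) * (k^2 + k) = k^4 - 2*sqrt(2)*k^3 + k^3 - 2*sqrt(2)*k^2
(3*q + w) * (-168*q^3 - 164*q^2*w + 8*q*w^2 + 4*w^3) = -504*q^4 - 660*q^3*w - 140*q^2*w^2 + 20*q*w^3 + 4*w^4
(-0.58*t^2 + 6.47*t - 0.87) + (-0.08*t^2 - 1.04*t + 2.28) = -0.66*t^2 + 5.43*t + 1.41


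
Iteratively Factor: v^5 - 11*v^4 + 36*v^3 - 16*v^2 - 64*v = (v - 4)*(v^4 - 7*v^3 + 8*v^2 + 16*v) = v*(v - 4)*(v^3 - 7*v^2 + 8*v + 16) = v*(v - 4)*(v + 1)*(v^2 - 8*v + 16) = v*(v - 4)^2*(v + 1)*(v - 4)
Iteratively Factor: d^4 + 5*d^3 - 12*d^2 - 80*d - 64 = (d + 4)*(d^3 + d^2 - 16*d - 16) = (d + 4)^2*(d^2 - 3*d - 4) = (d - 4)*(d + 4)^2*(d + 1)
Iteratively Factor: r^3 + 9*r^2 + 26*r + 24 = (r + 2)*(r^2 + 7*r + 12) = (r + 2)*(r + 3)*(r + 4)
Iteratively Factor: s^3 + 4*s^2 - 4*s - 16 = (s + 4)*(s^2 - 4) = (s + 2)*(s + 4)*(s - 2)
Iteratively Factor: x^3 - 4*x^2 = (x - 4)*(x^2) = x*(x - 4)*(x)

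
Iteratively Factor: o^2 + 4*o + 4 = (o + 2)*(o + 2)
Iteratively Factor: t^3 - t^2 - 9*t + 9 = (t - 3)*(t^2 + 2*t - 3) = (t - 3)*(t - 1)*(t + 3)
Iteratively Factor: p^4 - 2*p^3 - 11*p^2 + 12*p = (p)*(p^3 - 2*p^2 - 11*p + 12) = p*(p - 4)*(p^2 + 2*p - 3) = p*(p - 4)*(p + 3)*(p - 1)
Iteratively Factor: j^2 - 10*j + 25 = (j - 5)*(j - 5)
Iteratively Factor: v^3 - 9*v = (v)*(v^2 - 9) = v*(v - 3)*(v + 3)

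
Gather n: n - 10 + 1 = n - 9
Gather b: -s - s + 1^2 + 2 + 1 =4 - 2*s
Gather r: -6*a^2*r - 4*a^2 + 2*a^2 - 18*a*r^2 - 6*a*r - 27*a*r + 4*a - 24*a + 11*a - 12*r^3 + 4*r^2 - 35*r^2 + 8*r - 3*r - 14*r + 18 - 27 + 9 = -2*a^2 - 9*a - 12*r^3 + r^2*(-18*a - 31) + r*(-6*a^2 - 33*a - 9)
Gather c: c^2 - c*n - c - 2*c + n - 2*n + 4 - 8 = c^2 + c*(-n - 3) - n - 4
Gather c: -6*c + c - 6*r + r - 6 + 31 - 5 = -5*c - 5*r + 20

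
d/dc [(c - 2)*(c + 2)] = 2*c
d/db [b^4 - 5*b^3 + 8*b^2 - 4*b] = 4*b^3 - 15*b^2 + 16*b - 4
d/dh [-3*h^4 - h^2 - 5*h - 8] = -12*h^3 - 2*h - 5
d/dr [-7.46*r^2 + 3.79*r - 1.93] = 3.79 - 14.92*r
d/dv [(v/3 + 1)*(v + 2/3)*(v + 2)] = v^2 + 34*v/9 + 28/9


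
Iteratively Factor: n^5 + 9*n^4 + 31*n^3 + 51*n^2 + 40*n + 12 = (n + 1)*(n^4 + 8*n^3 + 23*n^2 + 28*n + 12) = (n + 1)^2*(n^3 + 7*n^2 + 16*n + 12) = (n + 1)^2*(n + 3)*(n^2 + 4*n + 4) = (n + 1)^2*(n + 2)*(n + 3)*(n + 2)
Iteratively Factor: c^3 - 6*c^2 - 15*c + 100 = (c - 5)*(c^2 - c - 20) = (c - 5)^2*(c + 4)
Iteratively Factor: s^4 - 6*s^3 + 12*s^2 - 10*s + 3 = (s - 1)*(s^3 - 5*s^2 + 7*s - 3) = (s - 3)*(s - 1)*(s^2 - 2*s + 1) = (s - 3)*(s - 1)^2*(s - 1)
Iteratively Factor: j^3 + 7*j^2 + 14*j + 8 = (j + 4)*(j^2 + 3*j + 2) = (j + 2)*(j + 4)*(j + 1)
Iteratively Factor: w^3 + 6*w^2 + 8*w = (w)*(w^2 + 6*w + 8) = w*(w + 4)*(w + 2)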